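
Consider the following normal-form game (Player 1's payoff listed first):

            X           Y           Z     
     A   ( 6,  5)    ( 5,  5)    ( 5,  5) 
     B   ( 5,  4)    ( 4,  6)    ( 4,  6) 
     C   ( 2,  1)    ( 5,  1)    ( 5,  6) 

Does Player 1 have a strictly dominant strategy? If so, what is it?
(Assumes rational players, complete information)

No strictly dominant strategy exists for Player 1

Work:
A strategy strictly dominates another if it gives a strictly higher payoff against every opponent action. Compare each pair of P1's strategies column-by-column:
  A vs B: [6 vs 5, 5 vs 4, 5 vs 4] → A strictly dominates B
  A vs C: [6 vs 2, 5 vs 5, 5 vs 5] → A does not strictly dominate C (column Y: 5 ≤ 5)
  B vs A: [5 vs 6, 4 vs 5, 4 vs 5] → B does not strictly dominate A (column X: 5 ≤ 6)
  B vs C: [5 vs 2, 4 vs 5, 4 vs 5] → B does not strictly dominate C (column Y: 4 ≤ 5)
  C vs A: [2 vs 6, 5 vs 5, 5 vs 5] → C does not strictly dominate A (column X: 2 ≤ 6)
  C vs B: [2 vs 5, 5 vs 4, 5 vs 4] → C does not strictly dominate B (column X: 2 ≤ 5)
No single strategy strictly dominates all others → no strictly dominant strategy.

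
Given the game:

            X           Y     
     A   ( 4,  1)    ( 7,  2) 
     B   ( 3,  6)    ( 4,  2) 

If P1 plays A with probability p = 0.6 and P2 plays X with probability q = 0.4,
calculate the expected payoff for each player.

E[P1] = 4.92, E[P2] = 2.4

Work:
E[P1] = p·q·π₁(A,X) + p·(1-q)·π₁(A,Y) + (1-p)·q·π₁(B,X) + (1-p)·(1-q)·π₁(B,Y)
= 0.6·0.4·4 + 0.6·0.6·7 + 0.4·0.4·3 + 0.4·0.6·4
= 4.92

E[P2] = 2.4 (similar calculation)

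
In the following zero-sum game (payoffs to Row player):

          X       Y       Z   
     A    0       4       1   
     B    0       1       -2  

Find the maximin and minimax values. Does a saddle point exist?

Maximin = 0, Minimax = 0, Saddle: True

Work:
Row minimums: [0, -2] → maximin = 0
Column maximums: [0, 4, 1] → minimax = 0
Saddle point exists! Game value = 0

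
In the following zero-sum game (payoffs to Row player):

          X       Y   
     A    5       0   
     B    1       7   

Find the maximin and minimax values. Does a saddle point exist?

Maximin = 1, Minimax = 5, Saddle: False

Work:
Row minimums: [0, 1] → maximin = 1
Column maximums: [5, 7] → minimax = 5
No saddle point (maximin ≠ minimax). Mixed strategy needed.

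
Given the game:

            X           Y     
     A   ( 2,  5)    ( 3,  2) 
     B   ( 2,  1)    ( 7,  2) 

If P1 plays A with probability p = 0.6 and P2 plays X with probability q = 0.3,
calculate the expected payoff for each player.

E[P1] = 3.82, E[P2] = 2.42

Work:
E[P1] = p·q·π₁(A,X) + p·(1-q)·π₁(A,Y) + (1-p)·q·π₁(B,X) + (1-p)·(1-q)·π₁(B,Y)
= 0.6·0.3·2 + 0.6·0.7·3 + 0.4·0.3·2 + 0.4·0.7·7
= 3.82

E[P2] = 2.42 (similar calculation)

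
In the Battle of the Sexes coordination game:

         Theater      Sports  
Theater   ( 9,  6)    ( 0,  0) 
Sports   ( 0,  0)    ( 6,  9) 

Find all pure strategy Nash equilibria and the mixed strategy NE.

Pure NE: (Theater, Theater) and (Sports, Sports); Mixed NE: p = 0.6, q = 0.4

Work:
Check pure NE:
(Theater, Theater): (9, 6) - no unilateral deviation beneficial
(Sports, Sports): (6, 9) - no unilateral deviation beneficial
Mixed NE: P1 plays Theater with p = 0.6, P2 plays Theater with q = 0.4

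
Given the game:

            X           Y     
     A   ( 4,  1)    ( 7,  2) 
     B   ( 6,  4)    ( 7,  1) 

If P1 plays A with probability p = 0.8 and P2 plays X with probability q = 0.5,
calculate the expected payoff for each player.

E[P1] = 5.7, E[P2] = 1.7

Work:
E[P1] = p·q·π₁(A,X) + p·(1-q)·π₁(A,Y) + (1-p)·q·π₁(B,X) + (1-p)·(1-q)·π₁(B,Y)
= 0.8·0.5·4 + 0.8·0.5·7 + 0.2·0.5·6 + 0.2·0.5·7
= 5.7

E[P2] = 1.7 (similar calculation)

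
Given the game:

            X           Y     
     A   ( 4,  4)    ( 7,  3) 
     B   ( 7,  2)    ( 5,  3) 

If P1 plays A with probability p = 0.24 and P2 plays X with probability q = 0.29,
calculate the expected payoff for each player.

E[P1] = 5.712, E[P2] = 2.8492

Work:
E[P1] = p·q·π₁(A,X) + p·(1-q)·π₁(A,Y) + (1-p)·q·π₁(B,X) + (1-p)·(1-q)·π₁(B,Y)
= 0.24·0.29·4 + 0.24·0.71·7 + 0.76·0.29·7 + 0.76·0.71·5
= 5.712

E[P2] = 2.8492 (similar calculation)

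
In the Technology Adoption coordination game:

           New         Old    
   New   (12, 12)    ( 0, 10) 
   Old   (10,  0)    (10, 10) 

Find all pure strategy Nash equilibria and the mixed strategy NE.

Pure NE: (New, New) and (Old, Old); Mixed NE: p = 0.8333, q = 0.8333

Work:
Check pure NE:
(New, New): (12, 12) - no unilateral deviation beneficial
(Old, Old): (10, 10) - no unilateral deviation beneficial
Mixed NE: P1 plays New with p = 0.8333, P2 plays New with q = 0.8333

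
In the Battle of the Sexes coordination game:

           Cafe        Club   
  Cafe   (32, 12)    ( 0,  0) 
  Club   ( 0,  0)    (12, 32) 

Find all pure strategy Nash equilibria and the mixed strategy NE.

Pure NE: (Cafe, Cafe) and (Club, Club); Mixed NE: p = 0.7273, q = 0.2727

Work:
Check pure NE:
(Cafe, Cafe): (32, 12) - no unilateral deviation beneficial
(Club, Club): (12, 32) - no unilateral deviation beneficial
Mixed NE: P1 plays Cafe with p = 0.7273, P2 plays Cafe with q = 0.2727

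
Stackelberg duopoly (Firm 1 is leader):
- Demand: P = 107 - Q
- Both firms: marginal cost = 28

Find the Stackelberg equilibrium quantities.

q₁* (leader) = 39.5, q₂* (follower) = 19.75

Work:
Follower's reaction: q₂ = (a - c - q₁)/2
Leader substitutes: π₁ = q₁·(a - q₁ - (a-c-q₁)/2 - c)
FOC: q₁* = (107 - 28)/2 = 39.50
Then: q₂* = (107 - 28 - 39.5)/2 = 19.75
Leader has first-mover advantage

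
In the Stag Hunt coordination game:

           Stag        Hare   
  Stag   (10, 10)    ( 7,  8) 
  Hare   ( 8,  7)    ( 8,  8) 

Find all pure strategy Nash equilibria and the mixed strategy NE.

Pure NE: (Stag, Stag) and (Hare, Hare); Mixed NE: p = 0.3333, q = 0.3333

Work:
Check pure NE:
(Stag, Stag): (10, 10) - no unilateral deviation beneficial
(Hare, Hare): (8, 8) - no unilateral deviation beneficial
Mixed NE: P1 plays Stag with p = 0.3333, P2 plays Stag with q = 0.3333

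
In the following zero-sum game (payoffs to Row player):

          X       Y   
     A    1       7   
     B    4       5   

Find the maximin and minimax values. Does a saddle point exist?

Maximin = 4, Minimax = 4, Saddle: True

Work:
Row minimums: [1, 4] → maximin = 4
Column maximums: [4, 7] → minimax = 4
Saddle point exists! Game value = 4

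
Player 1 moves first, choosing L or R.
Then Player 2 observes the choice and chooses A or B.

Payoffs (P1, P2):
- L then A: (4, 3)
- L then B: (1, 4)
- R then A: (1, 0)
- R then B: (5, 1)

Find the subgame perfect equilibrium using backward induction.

P1 plays R, P2 plays B after L and B after R; Payoff (5, 1)

Work:
Backward induction:
After L: P2 chooses B → P1 gets 1
After R: P2 chooses B → P1 gets 5
P1 chooses R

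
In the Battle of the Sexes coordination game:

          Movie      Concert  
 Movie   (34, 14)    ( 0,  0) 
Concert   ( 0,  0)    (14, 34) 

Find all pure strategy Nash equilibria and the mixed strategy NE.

Pure NE: (Movie, Movie) and (Concert, Concert); Mixed NE: p = 0.7083, q = 0.2917

Work:
Check pure NE:
(Movie, Movie): (34, 14) - no unilateral deviation beneficial
(Concert, Concert): (14, 34) - no unilateral deviation beneficial
Mixed NE: P1 plays Movie with p = 0.7083, P2 plays Movie with q = 0.2917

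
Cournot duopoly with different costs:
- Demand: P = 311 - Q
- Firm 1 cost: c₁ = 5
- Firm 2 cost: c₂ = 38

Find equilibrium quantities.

q₁* = 113.0, q₂* = 80.0

Work:
Reaction: q₁ = (311 - 5 - q₂)/2
Reaction: q₂ = (311 - 38 - q₁)/2
Solve simultaneously:
q₁* = (311 - 2×5 + 38)/3 = 113.0
q₂* = (311 - 2×38 + 5)/3 = 80.0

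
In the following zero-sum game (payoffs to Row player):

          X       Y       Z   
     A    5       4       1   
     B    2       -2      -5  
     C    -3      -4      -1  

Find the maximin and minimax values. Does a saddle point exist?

Maximin = 1, Minimax = 1, Saddle: True

Work:
Row minimums: [1, -5, -4] → maximin = 1
Column maximums: [5, 4, 1] → minimax = 1
Saddle point exists! Game value = 1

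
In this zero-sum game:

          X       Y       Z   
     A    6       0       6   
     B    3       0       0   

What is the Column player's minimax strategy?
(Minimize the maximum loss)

Column should play Y, value = 0

Work:
Column player minimizes Row's maximum payoff:
Column X: max payoff to Row = 6
Column Y: max payoff to Row = 0
Column Z: max payoff to Row = 6
Minimum is 0, achieved by column Y.
Minimax strategy: Y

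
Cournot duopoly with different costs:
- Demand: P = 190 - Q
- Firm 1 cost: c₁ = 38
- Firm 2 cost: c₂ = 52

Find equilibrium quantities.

q₁* = 55.33, q₂* = 41.33

Work:
Reaction: q₁ = (190 - 38 - q₂)/2
Reaction: q₂ = (190 - 52 - q₁)/2
Solve simultaneously:
q₁* = (190 - 2×38 + 52)/3 = 55.33
q₂* = (190 - 2×52 + 38)/3 = 41.33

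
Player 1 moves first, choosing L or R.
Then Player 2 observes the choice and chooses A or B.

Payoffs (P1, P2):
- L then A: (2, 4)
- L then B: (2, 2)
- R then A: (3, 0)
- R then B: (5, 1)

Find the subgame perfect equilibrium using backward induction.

P1 plays R, P2 plays A after L and B after R; Payoff (5, 1)

Work:
Backward induction:
After L: P2 chooses A → P1 gets 2
After R: P2 chooses B → P1 gets 5
P1 chooses R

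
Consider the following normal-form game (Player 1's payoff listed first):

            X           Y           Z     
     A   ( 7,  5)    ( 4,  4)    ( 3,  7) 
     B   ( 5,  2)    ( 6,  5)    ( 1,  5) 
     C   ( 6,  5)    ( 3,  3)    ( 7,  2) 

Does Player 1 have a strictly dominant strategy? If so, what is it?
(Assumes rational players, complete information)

No strictly dominant strategy exists for Player 1

Work:
A strategy strictly dominates another if it gives a strictly higher payoff against every opponent action. Compare each pair of P1's strategies column-by-column:
  A vs B: [7 vs 5, 4 vs 6, 3 vs 1] → A does not strictly dominate B (column Y: 4 ≤ 6)
  A vs C: [7 vs 6, 4 vs 3, 3 vs 7] → A does not strictly dominate C (column Z: 3 ≤ 7)
  B vs A: [5 vs 7, 6 vs 4, 1 vs 3] → B does not strictly dominate A (column X: 5 ≤ 7)
  B vs C: [5 vs 6, 6 vs 3, 1 vs 7] → B does not strictly dominate C (column X: 5 ≤ 6)
  C vs A: [6 vs 7, 3 vs 4, 7 vs 3] → C does not strictly dominate A (column X: 6 ≤ 7)
  C vs B: [6 vs 5, 3 vs 6, 7 vs 1] → C does not strictly dominate B (column Y: 3 ≤ 6)
No single strategy strictly dominates all others → no strictly dominant strategy.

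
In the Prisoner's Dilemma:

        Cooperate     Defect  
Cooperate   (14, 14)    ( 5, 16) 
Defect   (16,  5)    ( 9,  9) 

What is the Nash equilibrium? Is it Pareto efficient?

(Defect, Defect) is NE; not Pareto efficient

Work:
Defect dominates Cooperate for both players:
If P2 cooperates: Defect (16) > Cooperate (14)
If P2 defects: Defect (9) > Cooperate (5)
NE: (Defect, Defect) with payoff (9, 9)
But (Cooperate, Cooperate) = (14, 14) Pareto dominates (9, 9)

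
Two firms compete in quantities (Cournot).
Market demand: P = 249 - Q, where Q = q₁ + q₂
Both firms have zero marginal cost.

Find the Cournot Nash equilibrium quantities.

q₁* = q₂* = 83.0; P* = 83.0

Work:
Profit: π_i = P·q_i = (a - q_i - q_j)·q_i
FOC: ∂π_i/∂q_i = a - 2q_i - q_j = 0
Reaction function: q_i = (249 - q_j)/2
Symmetry: q* = 249/3 = 83.0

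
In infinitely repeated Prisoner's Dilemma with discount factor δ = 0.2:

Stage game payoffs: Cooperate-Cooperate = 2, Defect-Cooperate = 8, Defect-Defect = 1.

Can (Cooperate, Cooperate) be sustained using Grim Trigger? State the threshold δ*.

δ* = 0.8571; since δ = 0.2 < 0.8571, cooperation cannot be sustained

Work:
For Grim Trigger:
Cooperate forever: 2/(1-δ)
Defect then punished: 8 + 1·δ/(1-δ)
Need: 2/(1-δ) ≥ 8 + 1·δ/(1-δ)
Solving: δ ≥ (T-R)/(T-P) = (8-2)/(8-1) = 0.8571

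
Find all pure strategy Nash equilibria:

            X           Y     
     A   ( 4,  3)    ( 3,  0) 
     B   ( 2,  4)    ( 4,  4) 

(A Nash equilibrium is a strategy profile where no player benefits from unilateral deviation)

Nash equilibrium: (A, X), (B, Y)

Work:
Best responses:
  P1 vs X: payoffs [4, 2] → best response A (payoff 4)
  P1 vs Y: payoffs [3, 4] → best response B (payoff 4)
  P2 vs A: payoffs [3, 0] → best response X (payoff 3)
  P2 vs B: payoffs [4, 4] → best response X/Y (payoff 4)
Mutual best responses: (A,X), (B,Y) → Nash equilibria.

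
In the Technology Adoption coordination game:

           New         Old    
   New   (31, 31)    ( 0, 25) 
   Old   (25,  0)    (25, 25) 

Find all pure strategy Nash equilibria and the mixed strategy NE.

Pure NE: (New, New) and (Old, Old); Mixed NE: p = 0.8065, q = 0.8065

Work:
Check pure NE:
(New, New): (31, 31) - no unilateral deviation beneficial
(Old, Old): (25, 25) - no unilateral deviation beneficial
Mixed NE: P1 plays New with p = 0.8065, P2 plays New with q = 0.8065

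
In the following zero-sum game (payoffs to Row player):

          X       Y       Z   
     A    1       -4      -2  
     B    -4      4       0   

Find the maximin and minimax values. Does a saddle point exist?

Maximin = -4, Minimax = 0, Saddle: False

Work:
Row minimums: [-4, -4] → maximin = -4
Column maximums: [1, 4, 0] → minimax = 0
No saddle point (maximin ≠ minimax). Mixed strategy needed.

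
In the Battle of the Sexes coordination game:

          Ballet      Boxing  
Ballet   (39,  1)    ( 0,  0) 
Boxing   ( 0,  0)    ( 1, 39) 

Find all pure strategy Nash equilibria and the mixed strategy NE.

Pure NE: (Ballet, Ballet) and (Boxing, Boxing); Mixed NE: p = 0.975, q = 0.025

Work:
Check pure NE:
(Ballet, Ballet): (39, 1) - no unilateral deviation beneficial
(Boxing, Boxing): (1, 39) - no unilateral deviation beneficial
Mixed NE: P1 plays Ballet with p = 0.975, P2 plays Ballet with q = 0.025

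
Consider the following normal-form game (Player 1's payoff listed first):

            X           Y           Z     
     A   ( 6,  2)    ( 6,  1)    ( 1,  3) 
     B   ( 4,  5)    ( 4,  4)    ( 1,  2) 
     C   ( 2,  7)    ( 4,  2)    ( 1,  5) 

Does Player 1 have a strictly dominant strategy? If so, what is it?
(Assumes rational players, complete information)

No strictly dominant strategy exists for Player 1

Work:
A strategy strictly dominates another if it gives a strictly higher payoff against every opponent action. Compare each pair of P1's strategies column-by-column:
  A vs B: [6 vs 4, 6 vs 4, 1 vs 1] → A does not strictly dominate B (column Z: 1 ≤ 1)
  A vs C: [6 vs 2, 6 vs 4, 1 vs 1] → A does not strictly dominate C (column Z: 1 ≤ 1)
  B vs A: [4 vs 6, 4 vs 6, 1 vs 1] → B does not strictly dominate A (column X: 4 ≤ 6)
  B vs C: [4 vs 2, 4 vs 4, 1 vs 1] → B does not strictly dominate C (column Y: 4 ≤ 4)
  C vs A: [2 vs 6, 4 vs 6, 1 vs 1] → C does not strictly dominate A (column X: 2 ≤ 6)
  C vs B: [2 vs 4, 4 vs 4, 1 vs 1] → C does not strictly dominate B (column X: 2 ≤ 4)
No single strategy strictly dominates all others → no strictly dominant strategy.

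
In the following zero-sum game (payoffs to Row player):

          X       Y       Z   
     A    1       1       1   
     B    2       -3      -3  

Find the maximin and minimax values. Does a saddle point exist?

Maximin = 1, Minimax = 1, Saddle: True

Work:
Row minimums: [1, -3] → maximin = 1
Column maximums: [2, 1, 1] → minimax = 1
Saddle point exists! Game value = 1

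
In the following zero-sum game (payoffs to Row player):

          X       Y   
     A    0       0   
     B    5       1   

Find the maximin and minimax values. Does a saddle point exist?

Maximin = 1, Minimax = 1, Saddle: True

Work:
Row minimums: [0, 1] → maximin = 1
Column maximums: [5, 1] → minimax = 1
Saddle point exists! Game value = 1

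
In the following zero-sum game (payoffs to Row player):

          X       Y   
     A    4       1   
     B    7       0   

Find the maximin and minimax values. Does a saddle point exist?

Maximin = 1, Minimax = 1, Saddle: True

Work:
Row minimums: [1, 0] → maximin = 1
Column maximums: [7, 1] → minimax = 1
Saddle point exists! Game value = 1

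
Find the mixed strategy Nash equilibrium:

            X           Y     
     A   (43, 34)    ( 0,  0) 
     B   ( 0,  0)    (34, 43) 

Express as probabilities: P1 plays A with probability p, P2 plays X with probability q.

p = 0.5584, q = 0.4416

Work:
Find probabilities that make opponent indifferent:
P2 chooses q to make P1 indifferent between A and B
P1 chooses p to make P2 indifferent between X and Y
Mixed NE: P1 plays (A: 0.5584, B: 0.4416), P2 plays (X: 0.4416, Y: 0.5584)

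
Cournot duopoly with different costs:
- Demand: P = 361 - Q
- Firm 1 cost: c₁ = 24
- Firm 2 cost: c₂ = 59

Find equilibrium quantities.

q₁* = 124.0, q₂* = 89.0

Work:
Reaction: q₁ = (361 - 24 - q₂)/2
Reaction: q₂ = (361 - 59 - q₁)/2
Solve simultaneously:
q₁* = (361 - 2×24 + 59)/3 = 124.0
q₂* = (361 - 2×59 + 24)/3 = 89.0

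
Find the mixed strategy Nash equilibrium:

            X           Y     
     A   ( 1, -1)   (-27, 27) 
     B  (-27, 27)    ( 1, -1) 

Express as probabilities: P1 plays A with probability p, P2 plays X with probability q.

p = 0.5, q = 0.5

Work:
Find probabilities that make opponent indifferent:
P2 chooses q to make P1 indifferent between A and B
P1 chooses p to make P2 indifferent between X and Y
Mixed NE: P1 plays (A: 0.5, B: 0.5), P2 plays (X: 0.5, Y: 0.5)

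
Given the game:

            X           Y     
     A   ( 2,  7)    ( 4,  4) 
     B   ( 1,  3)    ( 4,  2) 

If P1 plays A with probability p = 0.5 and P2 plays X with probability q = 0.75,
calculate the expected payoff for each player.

E[P1] = 2.125, E[P2] = 4.5

Work:
E[P1] = p·q·π₁(A,X) + p·(1-q)·π₁(A,Y) + (1-p)·q·π₁(B,X) + (1-p)·(1-q)·π₁(B,Y)
= 0.5·0.75·2 + 0.5·0.25·4 + 0.5·0.75·1 + 0.5·0.25·4
= 2.125

E[P2] = 4.5 (similar calculation)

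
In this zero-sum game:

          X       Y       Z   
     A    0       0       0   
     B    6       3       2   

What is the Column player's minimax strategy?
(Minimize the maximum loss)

Column should play Z, value = 2

Work:
Column player minimizes Row's maximum payoff:
Column X: max payoff to Row = 6
Column Y: max payoff to Row = 3
Column Z: max payoff to Row = 2
Minimum is 2, achieved by column Z.
Minimax strategy: Z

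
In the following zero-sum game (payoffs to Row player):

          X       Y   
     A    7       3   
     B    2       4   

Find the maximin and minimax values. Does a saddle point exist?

Maximin = 3, Minimax = 4, Saddle: False

Work:
Row minimums: [3, 2] → maximin = 3
Column maximums: [7, 4] → minimax = 4
No saddle point (maximin ≠ minimax). Mixed strategy needed.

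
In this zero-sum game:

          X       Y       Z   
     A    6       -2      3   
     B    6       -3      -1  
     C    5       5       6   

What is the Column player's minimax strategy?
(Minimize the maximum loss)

Column should play Y, value = 5

Work:
Column player minimizes Row's maximum payoff:
Column X: max payoff to Row = 6
Column Y: max payoff to Row = 5
Column Z: max payoff to Row = 6
Minimum is 5, achieved by column Y.
Minimax strategy: Y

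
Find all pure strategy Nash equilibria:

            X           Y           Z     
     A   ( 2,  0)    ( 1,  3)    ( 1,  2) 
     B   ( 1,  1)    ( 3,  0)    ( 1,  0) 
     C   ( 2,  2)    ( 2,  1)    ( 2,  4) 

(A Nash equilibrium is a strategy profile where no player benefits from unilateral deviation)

Nash equilibrium: (C, Z)

Work:
Best responses:
  P1 vs X: payoffs [2, 1, 2] → best response A/C (payoff 2)
  P1 vs Y: payoffs [1, 3, 2] → best response B (payoff 3)
  P1 vs Z: payoffs [1, 1, 2] → best response C (payoff 2)
  P2 vs A: payoffs [0, 3, 2] → best response Y (payoff 3)
  P2 vs B: payoffs [1, 0, 0] → best response X (payoff 1)
  P2 vs C: payoffs [2, 1, 4] → best response Z (payoff 4)
Mutual best responses: (C,Z) → Nash equilibria.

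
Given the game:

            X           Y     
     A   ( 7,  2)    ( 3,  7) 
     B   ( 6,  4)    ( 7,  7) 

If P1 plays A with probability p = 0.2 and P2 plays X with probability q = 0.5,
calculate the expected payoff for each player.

E[P1] = 6.2, E[P2] = 5.3

Work:
E[P1] = p·q·π₁(A,X) + p·(1-q)·π₁(A,Y) + (1-p)·q·π₁(B,X) + (1-p)·(1-q)·π₁(B,Y)
= 0.2·0.5·7 + 0.2·0.5·3 + 0.8·0.5·6 + 0.8·0.5·7
= 6.2

E[P2] = 5.3 (similar calculation)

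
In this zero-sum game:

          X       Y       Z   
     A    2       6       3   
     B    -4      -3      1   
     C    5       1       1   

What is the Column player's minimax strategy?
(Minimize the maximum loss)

Column should play Z, value = 3

Work:
Column player minimizes Row's maximum payoff:
Column X: max payoff to Row = 5
Column Y: max payoff to Row = 6
Column Z: max payoff to Row = 3
Minimum is 3, achieved by column Z.
Minimax strategy: Z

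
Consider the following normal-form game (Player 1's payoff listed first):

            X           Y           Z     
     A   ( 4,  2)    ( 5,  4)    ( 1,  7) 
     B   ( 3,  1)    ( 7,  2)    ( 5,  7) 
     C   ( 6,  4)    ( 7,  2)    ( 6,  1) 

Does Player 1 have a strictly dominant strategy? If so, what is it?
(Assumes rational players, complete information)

No strictly dominant strategy exists for Player 1

Work:
A strategy strictly dominates another if it gives a strictly higher payoff against every opponent action. Compare each pair of P1's strategies column-by-column:
  A vs B: [4 vs 3, 5 vs 7, 1 vs 5] → A does not strictly dominate B (column Y: 5 ≤ 7)
  A vs C: [4 vs 6, 5 vs 7, 1 vs 6] → A does not strictly dominate C (column X: 4 ≤ 6)
  B vs A: [3 vs 4, 7 vs 5, 5 vs 1] → B does not strictly dominate A (column X: 3 ≤ 4)
  B vs C: [3 vs 6, 7 vs 7, 5 vs 6] → B does not strictly dominate C (column X: 3 ≤ 6)
  C vs A: [6 vs 4, 7 vs 5, 6 vs 1] → C strictly dominates A
  C vs B: [6 vs 3, 7 vs 7, 6 vs 5] → C does not strictly dominate B (column Y: 7 ≤ 7)
No single strategy strictly dominates all others → no strictly dominant strategy.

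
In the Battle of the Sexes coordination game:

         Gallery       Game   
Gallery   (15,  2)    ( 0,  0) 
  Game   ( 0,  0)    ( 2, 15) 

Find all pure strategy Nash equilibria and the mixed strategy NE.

Pure NE: (Gallery, Gallery) and (Game, Game); Mixed NE: p = 0.8824, q = 0.1176

Work:
Check pure NE:
(Gallery, Gallery): (15, 2) - no unilateral deviation beneficial
(Game, Game): (2, 15) - no unilateral deviation beneficial
Mixed NE: P1 plays Gallery with p = 0.8824, P2 plays Gallery with q = 0.1176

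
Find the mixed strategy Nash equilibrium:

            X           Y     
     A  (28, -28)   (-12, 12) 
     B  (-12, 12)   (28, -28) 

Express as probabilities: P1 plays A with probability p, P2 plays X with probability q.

p = 0.5, q = 0.5

Work:
Find probabilities that make opponent indifferent:
P2 chooses q to make P1 indifferent between A and B
P1 chooses p to make P2 indifferent between X and Y
Mixed NE: P1 plays (A: 0.5, B: 0.5), P2 plays (X: 0.5, Y: 0.5)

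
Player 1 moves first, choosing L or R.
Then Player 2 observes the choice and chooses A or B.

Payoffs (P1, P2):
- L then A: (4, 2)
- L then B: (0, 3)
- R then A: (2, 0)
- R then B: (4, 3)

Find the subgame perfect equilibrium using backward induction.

P1 plays R, P2 plays B after L and B after R; Payoff (4, 3)

Work:
Backward induction:
After L: P2 chooses B → P1 gets 0
After R: P2 chooses B → P1 gets 4
P1 chooses R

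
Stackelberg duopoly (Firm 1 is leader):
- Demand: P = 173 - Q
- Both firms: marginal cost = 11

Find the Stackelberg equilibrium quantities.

q₁* (leader) = 81.0, q₂* (follower) = 40.5

Work:
Follower's reaction: q₂ = (a - c - q₁)/2
Leader substitutes: π₁ = q₁·(a - q₁ - (a-c-q₁)/2 - c)
FOC: q₁* = (173 - 11)/2 = 81.00
Then: q₂* = (173 - 11 - 81.0)/2 = 40.50
Leader has first-mover advantage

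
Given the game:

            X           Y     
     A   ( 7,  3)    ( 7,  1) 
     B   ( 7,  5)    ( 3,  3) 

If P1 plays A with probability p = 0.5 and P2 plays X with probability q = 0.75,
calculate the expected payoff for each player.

E[P1] = 6.5, E[P2] = 3.5

Work:
E[P1] = p·q·π₁(A,X) + p·(1-q)·π₁(A,Y) + (1-p)·q·π₁(B,X) + (1-p)·(1-q)·π₁(B,Y)
= 0.5·0.75·7 + 0.5·0.25·7 + 0.5·0.75·7 + 0.5·0.25·3
= 6.5

E[P2] = 3.5 (similar calculation)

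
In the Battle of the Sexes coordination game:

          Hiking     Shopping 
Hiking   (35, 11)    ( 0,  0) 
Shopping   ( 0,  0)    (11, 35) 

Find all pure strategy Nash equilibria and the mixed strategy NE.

Pure NE: (Hiking, Hiking) and (Shopping, Shopping); Mixed NE: p = 0.7609, q = 0.2391

Work:
Check pure NE:
(Hiking, Hiking): (35, 11) - no unilateral deviation beneficial
(Shopping, Shopping): (11, 35) - no unilateral deviation beneficial
Mixed NE: P1 plays Hiking with p = 0.7609, P2 plays Hiking with q = 0.2391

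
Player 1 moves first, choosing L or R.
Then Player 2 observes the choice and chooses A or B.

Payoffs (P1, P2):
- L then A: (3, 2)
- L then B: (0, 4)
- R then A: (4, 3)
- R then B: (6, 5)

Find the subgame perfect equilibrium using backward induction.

P1 plays R, P2 plays B after L and B after R; Payoff (6, 5)

Work:
Backward induction:
After L: P2 chooses B → P1 gets 0
After R: P2 chooses B → P1 gets 6
P1 chooses R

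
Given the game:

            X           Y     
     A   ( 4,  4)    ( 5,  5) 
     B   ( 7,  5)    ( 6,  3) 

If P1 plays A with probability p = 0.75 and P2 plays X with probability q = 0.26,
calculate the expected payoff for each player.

E[P1] = 5.12, E[P2] = 4.435

Work:
E[P1] = p·q·π₁(A,X) + p·(1-q)·π₁(A,Y) + (1-p)·q·π₁(B,X) + (1-p)·(1-q)·π₁(B,Y)
= 0.75·0.26·4 + 0.75·0.74·5 + 0.25·0.26·7 + 0.25·0.74·6
= 5.12

E[P2] = 4.435 (similar calculation)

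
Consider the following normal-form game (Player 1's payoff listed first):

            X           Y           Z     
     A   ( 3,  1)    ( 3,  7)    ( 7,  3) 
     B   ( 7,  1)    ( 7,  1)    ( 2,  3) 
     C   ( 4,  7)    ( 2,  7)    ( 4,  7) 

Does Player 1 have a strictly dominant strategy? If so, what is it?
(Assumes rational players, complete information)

No strictly dominant strategy exists for Player 1

Work:
A strategy strictly dominates another if it gives a strictly higher payoff against every opponent action. Compare each pair of P1's strategies column-by-column:
  A vs B: [3 vs 7, 3 vs 7, 7 vs 2] → A does not strictly dominate B (column X: 3 ≤ 7)
  A vs C: [3 vs 4, 3 vs 2, 7 vs 4] → A does not strictly dominate C (column X: 3 ≤ 4)
  B vs A: [7 vs 3, 7 vs 3, 2 vs 7] → B does not strictly dominate A (column Z: 2 ≤ 7)
  B vs C: [7 vs 4, 7 vs 2, 2 vs 4] → B does not strictly dominate C (column Z: 2 ≤ 4)
  C vs A: [4 vs 3, 2 vs 3, 4 vs 7] → C does not strictly dominate A (column Y: 2 ≤ 3)
  C vs B: [4 vs 7, 2 vs 7, 4 vs 2] → C does not strictly dominate B (column X: 4 ≤ 7)
No single strategy strictly dominates all others → no strictly dominant strategy.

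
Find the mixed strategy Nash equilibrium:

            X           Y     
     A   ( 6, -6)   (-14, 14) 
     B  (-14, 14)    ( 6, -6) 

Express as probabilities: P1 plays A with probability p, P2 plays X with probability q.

p = 0.5, q = 0.5

Work:
Find probabilities that make opponent indifferent:
P2 chooses q to make P1 indifferent between A and B
P1 chooses p to make P2 indifferent between X and Y
Mixed NE: P1 plays (A: 0.5, B: 0.5), P2 plays (X: 0.5, Y: 0.5)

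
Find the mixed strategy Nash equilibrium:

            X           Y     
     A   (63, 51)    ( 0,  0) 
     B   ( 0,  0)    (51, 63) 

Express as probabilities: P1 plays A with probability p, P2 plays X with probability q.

p = 0.5526, q = 0.4474

Work:
Find probabilities that make opponent indifferent:
P2 chooses q to make P1 indifferent between A and B
P1 chooses p to make P2 indifferent between X and Y
Mixed NE: P1 plays (A: 0.5526, B: 0.4474), P2 plays (X: 0.4474, Y: 0.5526)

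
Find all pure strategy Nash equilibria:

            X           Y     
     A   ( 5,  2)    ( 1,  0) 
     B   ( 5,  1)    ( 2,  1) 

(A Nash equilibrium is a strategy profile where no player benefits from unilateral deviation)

Nash equilibrium: (A, X), (B, X), (B, Y)

Work:
Best responses:
  P1 vs X: payoffs [5, 5] → best response A/B (payoff 5)
  P1 vs Y: payoffs [1, 2] → best response B (payoff 2)
  P2 vs A: payoffs [2, 0] → best response X (payoff 2)
  P2 vs B: payoffs [1, 1] → best response X/Y (payoff 1)
Mutual best responses: (A,X), (B,X), (B,Y) → Nash equilibria.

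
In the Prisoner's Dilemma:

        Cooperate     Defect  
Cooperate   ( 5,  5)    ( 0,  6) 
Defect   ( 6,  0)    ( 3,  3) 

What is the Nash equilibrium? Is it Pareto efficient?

(Defect, Defect) is NE; not Pareto efficient

Work:
Defect dominates Cooperate for both players:
If P2 cooperates: Defect (6) > Cooperate (5)
If P2 defects: Defect (3) > Cooperate (0)
NE: (Defect, Defect) with payoff (3, 3)
But (Cooperate, Cooperate) = (5, 5) Pareto dominates (3, 3)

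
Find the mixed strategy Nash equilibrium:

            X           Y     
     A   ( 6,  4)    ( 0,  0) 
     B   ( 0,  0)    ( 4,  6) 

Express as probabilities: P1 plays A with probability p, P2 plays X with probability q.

p = 0.6, q = 0.4

Work:
Find probabilities that make opponent indifferent:
P2 chooses q to make P1 indifferent between A and B
P1 chooses p to make P2 indifferent between X and Y
Mixed NE: P1 plays (A: 0.6, B: 0.4), P2 plays (X: 0.4, Y: 0.6)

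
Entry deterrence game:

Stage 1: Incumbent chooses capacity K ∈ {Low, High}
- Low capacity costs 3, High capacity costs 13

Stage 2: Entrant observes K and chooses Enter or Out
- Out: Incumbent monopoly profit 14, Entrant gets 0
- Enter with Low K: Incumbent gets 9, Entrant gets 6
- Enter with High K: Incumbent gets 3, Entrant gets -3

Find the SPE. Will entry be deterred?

SPE: (Low, Enter|Low, Out|High); Entry not deterred. Incumbent net profit = 6, Entrant gets 6

Work:
After Low K: Entrant enters (6 > 0)
After High K: Entrant stays out (-3 < 0)
Incumbent: Low → 9−3=6, High → 14−13=1
Incumbent chooses Low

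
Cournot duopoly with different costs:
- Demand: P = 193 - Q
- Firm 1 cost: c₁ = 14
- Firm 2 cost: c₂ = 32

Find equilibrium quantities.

q₁* = 65.67, q₂* = 47.67

Work:
Reaction: q₁ = (193 - 14 - q₂)/2
Reaction: q₂ = (193 - 32 - q₁)/2
Solve simultaneously:
q₁* = (193 - 2×14 + 32)/3 = 65.67
q₂* = (193 - 2×32 + 14)/3 = 47.67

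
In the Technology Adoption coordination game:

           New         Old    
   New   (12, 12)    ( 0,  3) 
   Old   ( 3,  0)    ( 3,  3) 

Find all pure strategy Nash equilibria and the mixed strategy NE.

Pure NE: (New, New) and (Old, Old); Mixed NE: p = 0.25, q = 0.25

Work:
Check pure NE:
(New, New): (12, 12) - no unilateral deviation beneficial
(Old, Old): (3, 3) - no unilateral deviation beneficial
Mixed NE: P1 plays New with p = 0.25, P2 plays New with q = 0.25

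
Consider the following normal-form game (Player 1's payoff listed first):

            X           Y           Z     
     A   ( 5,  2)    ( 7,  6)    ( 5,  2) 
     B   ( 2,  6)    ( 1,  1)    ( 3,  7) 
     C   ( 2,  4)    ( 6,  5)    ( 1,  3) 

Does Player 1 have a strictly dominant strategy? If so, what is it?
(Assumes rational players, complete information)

Yes, Player 1's strictly dominant strategy is A

Work:
A strategy strictly dominates another if it gives a strictly higher payoff against every opponent action. Compare each pair of P1's strategies column-by-column:
  A vs B: [5 vs 2, 7 vs 1, 5 vs 3] → A strictly dominates B
  A vs C: [5 vs 2, 7 vs 6, 5 vs 1] → A strictly dominates C
  B vs A: [2 vs 5, 1 vs 7, 3 vs 5] → B does not strictly dominate A (column X: 2 ≤ 5)
  B vs C: [2 vs 2, 1 vs 6, 3 vs 1] → B does not strictly dominate C (column X: 2 ≤ 2)
  C vs A: [2 vs 5, 6 vs 7, 1 vs 5] → C does not strictly dominate A (column X: 2 ≤ 5)
  C vs B: [2 vs 2, 6 vs 1, 1 vs 3] → C does not strictly dominate B (column X: 2 ≤ 2)
A strictly dominates every other strategy → strictly dominant.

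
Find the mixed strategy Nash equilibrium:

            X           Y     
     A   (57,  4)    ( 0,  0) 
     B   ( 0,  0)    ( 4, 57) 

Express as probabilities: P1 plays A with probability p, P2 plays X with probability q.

p = 0.9344, q = 0.0656

Work:
Find probabilities that make opponent indifferent:
P2 chooses q to make P1 indifferent between A and B
P1 chooses p to make P2 indifferent between X and Y
Mixed NE: P1 plays (A: 0.9344, B: 0.0656), P2 plays (X: 0.0656, Y: 0.9344)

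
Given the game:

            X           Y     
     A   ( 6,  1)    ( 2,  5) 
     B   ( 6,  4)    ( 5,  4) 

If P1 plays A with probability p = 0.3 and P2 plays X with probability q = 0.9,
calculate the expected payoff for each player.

E[P1] = 5.81, E[P2] = 3.22

Work:
E[P1] = p·q·π₁(A,X) + p·(1-q)·π₁(A,Y) + (1-p)·q·π₁(B,X) + (1-p)·(1-q)·π₁(B,Y)
= 0.3·0.9·6 + 0.3·0.1·2 + 0.7·0.9·6 + 0.7·0.1·5
= 5.81

E[P2] = 3.22 (similar calculation)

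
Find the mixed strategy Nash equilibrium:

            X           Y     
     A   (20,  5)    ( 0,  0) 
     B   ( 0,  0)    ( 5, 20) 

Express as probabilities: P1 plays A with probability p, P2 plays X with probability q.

p = 0.8, q = 0.2

Work:
Find probabilities that make opponent indifferent:
P2 chooses q to make P1 indifferent between A and B
P1 chooses p to make P2 indifferent between X and Y
Mixed NE: P1 plays (A: 0.8, B: 0.2), P2 plays (X: 0.2, Y: 0.8)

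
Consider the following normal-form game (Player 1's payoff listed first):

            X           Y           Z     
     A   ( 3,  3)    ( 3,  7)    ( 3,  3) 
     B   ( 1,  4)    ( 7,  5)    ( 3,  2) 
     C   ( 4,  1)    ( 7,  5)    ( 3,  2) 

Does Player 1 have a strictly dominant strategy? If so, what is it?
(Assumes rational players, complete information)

No strictly dominant strategy exists for Player 1

Work:
A strategy strictly dominates another if it gives a strictly higher payoff against every opponent action. Compare each pair of P1's strategies column-by-column:
  A vs B: [3 vs 1, 3 vs 7, 3 vs 3] → A does not strictly dominate B (column Y: 3 ≤ 7)
  A vs C: [3 vs 4, 3 vs 7, 3 vs 3] → A does not strictly dominate C (column X: 3 ≤ 4)
  B vs A: [1 vs 3, 7 vs 3, 3 vs 3] → B does not strictly dominate A (column X: 1 ≤ 3)
  B vs C: [1 vs 4, 7 vs 7, 3 vs 3] → B does not strictly dominate C (column X: 1 ≤ 4)
  C vs A: [4 vs 3, 7 vs 3, 3 vs 3] → C does not strictly dominate A (column Z: 3 ≤ 3)
  C vs B: [4 vs 1, 7 vs 7, 3 vs 3] → C does not strictly dominate B (column Y: 7 ≤ 7)
No single strategy strictly dominates all others → no strictly dominant strategy.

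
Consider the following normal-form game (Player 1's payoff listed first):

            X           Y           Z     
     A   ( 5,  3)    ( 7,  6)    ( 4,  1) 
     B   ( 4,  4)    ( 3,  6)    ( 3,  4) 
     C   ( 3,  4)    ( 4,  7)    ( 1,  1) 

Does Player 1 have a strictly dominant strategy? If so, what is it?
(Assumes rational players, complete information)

Yes, Player 1's strictly dominant strategy is A

Work:
A strategy strictly dominates another if it gives a strictly higher payoff against every opponent action. Compare each pair of P1's strategies column-by-column:
  A vs B: [5 vs 4, 7 vs 3, 4 vs 3] → A strictly dominates B
  A vs C: [5 vs 3, 7 vs 4, 4 vs 1] → A strictly dominates C
  B vs A: [4 vs 5, 3 vs 7, 3 vs 4] → B does not strictly dominate A (column X: 4 ≤ 5)
  B vs C: [4 vs 3, 3 vs 4, 3 vs 1] → B does not strictly dominate C (column Y: 3 ≤ 4)
  C vs A: [3 vs 5, 4 vs 7, 1 vs 4] → C does not strictly dominate A (column X: 3 ≤ 5)
  C vs B: [3 vs 4, 4 vs 3, 1 vs 3] → C does not strictly dominate B (column X: 3 ≤ 4)
A strictly dominates every other strategy → strictly dominant.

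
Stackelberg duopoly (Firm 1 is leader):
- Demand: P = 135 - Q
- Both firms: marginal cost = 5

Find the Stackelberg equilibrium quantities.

q₁* (leader) = 65.0, q₂* (follower) = 32.5

Work:
Follower's reaction: q₂ = (a - c - q₁)/2
Leader substitutes: π₁ = q₁·(a - q₁ - (a-c-q₁)/2 - c)
FOC: q₁* = (135 - 5)/2 = 65.00
Then: q₂* = (135 - 5 - 65.0)/2 = 32.50
Leader has first-mover advantage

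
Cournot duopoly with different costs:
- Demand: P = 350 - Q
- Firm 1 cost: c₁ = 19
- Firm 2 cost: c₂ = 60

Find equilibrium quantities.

q₁* = 124.0, q₂* = 83.0

Work:
Reaction: q₁ = (350 - 19 - q₂)/2
Reaction: q₂ = (350 - 60 - q₁)/2
Solve simultaneously:
q₁* = (350 - 2×19 + 60)/3 = 124.0
q₂* = (350 - 2×60 + 19)/3 = 83.0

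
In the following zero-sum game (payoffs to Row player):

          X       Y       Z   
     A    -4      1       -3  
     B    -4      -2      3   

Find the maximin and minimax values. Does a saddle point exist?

Maximin = -4, Minimax = -4, Saddle: True

Work:
Row minimums: [-4, -4] → maximin = -4
Column maximums: [-4, 1, 3] → minimax = -4
Saddle point exists! Game value = -4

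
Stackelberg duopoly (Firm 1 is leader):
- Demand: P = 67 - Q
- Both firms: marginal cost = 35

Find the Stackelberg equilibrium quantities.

q₁* (leader) = 16.0, q₂* (follower) = 8.0

Work:
Follower's reaction: q₂ = (a - c - q₁)/2
Leader substitutes: π₁ = q₁·(a - q₁ - (a-c-q₁)/2 - c)
FOC: q₁* = (67 - 35)/2 = 16.00
Then: q₂* = (67 - 35 - 16.0)/2 = 8.00
Leader has first-mover advantage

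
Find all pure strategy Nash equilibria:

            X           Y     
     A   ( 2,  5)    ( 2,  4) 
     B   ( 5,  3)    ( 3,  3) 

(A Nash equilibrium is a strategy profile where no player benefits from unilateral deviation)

Nash equilibrium: (B, X), (B, Y)

Work:
Best responses:
  P1 vs X: payoffs [2, 5] → best response B (payoff 5)
  P1 vs Y: payoffs [2, 3] → best response B (payoff 3)
  P2 vs A: payoffs [5, 4] → best response X (payoff 5)
  P2 vs B: payoffs [3, 3] → best response X/Y (payoff 3)
Mutual best responses: (B,X), (B,Y) → Nash equilibria.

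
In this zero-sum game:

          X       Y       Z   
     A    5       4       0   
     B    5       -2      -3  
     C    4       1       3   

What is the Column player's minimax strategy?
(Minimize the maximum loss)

Column should play Z, value = 3

Work:
Column player minimizes Row's maximum payoff:
Column X: max payoff to Row = 5
Column Y: max payoff to Row = 4
Column Z: max payoff to Row = 3
Minimum is 3, achieved by column Z.
Minimax strategy: Z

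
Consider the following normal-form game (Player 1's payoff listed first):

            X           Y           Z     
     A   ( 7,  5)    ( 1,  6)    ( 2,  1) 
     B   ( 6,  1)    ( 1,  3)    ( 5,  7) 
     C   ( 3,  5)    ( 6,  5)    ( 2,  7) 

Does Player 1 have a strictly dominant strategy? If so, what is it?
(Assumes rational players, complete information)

No strictly dominant strategy exists for Player 1

Work:
A strategy strictly dominates another if it gives a strictly higher payoff against every opponent action. Compare each pair of P1's strategies column-by-column:
  A vs B: [7 vs 6, 1 vs 1, 2 vs 5] → A does not strictly dominate B (column Y: 1 ≤ 1)
  A vs C: [7 vs 3, 1 vs 6, 2 vs 2] → A does not strictly dominate C (column Y: 1 ≤ 6)
  B vs A: [6 vs 7, 1 vs 1, 5 vs 2] → B does not strictly dominate A (column X: 6 ≤ 7)
  B vs C: [6 vs 3, 1 vs 6, 5 vs 2] → B does not strictly dominate C (column Y: 1 ≤ 6)
  C vs A: [3 vs 7, 6 vs 1, 2 vs 2] → C does not strictly dominate A (column X: 3 ≤ 7)
  C vs B: [3 vs 6, 6 vs 1, 2 vs 5] → C does not strictly dominate B (column X: 3 ≤ 6)
No single strategy strictly dominates all others → no strictly dominant strategy.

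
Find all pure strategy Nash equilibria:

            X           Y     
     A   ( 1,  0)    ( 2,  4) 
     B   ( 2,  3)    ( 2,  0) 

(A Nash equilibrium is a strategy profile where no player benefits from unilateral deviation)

Nash equilibrium: (A, Y), (B, X)

Work:
Best responses:
  P1 vs X: payoffs [1, 2] → best response B (payoff 2)
  P1 vs Y: payoffs [2, 2] → best response A/B (payoff 2)
  P2 vs A: payoffs [0, 4] → best response Y (payoff 4)
  P2 vs B: payoffs [3, 0] → best response X (payoff 3)
Mutual best responses: (A,Y), (B,X) → Nash equilibria.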